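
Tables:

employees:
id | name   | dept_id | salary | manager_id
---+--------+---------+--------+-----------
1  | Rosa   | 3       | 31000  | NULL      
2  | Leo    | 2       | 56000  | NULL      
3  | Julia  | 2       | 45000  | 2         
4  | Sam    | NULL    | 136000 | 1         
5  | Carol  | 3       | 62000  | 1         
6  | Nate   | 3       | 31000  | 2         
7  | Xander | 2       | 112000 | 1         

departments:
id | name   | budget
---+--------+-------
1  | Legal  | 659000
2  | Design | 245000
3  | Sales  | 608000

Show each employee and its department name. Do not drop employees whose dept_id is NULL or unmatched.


LEFT JOIN keeps every row from employees (the left table); where dept_id has no match in departments, the department columns become NULL. Walk through each employee:
  - employee 1 (Rosa): dept_id=3 -> matches Sales
  - employee 2 (Leo): dept_id=2 -> matches Design
  - employee 3 (Julia): dept_id=2 -> matches Design
  - employee 4 (Sam): dept_id=NULL, no match -> kept with NULL
  - employee 5 (Carol): dept_id=3 -> matches Sales
  - employee 6 (Nate): dept_id=3 -> matches Sales
  - employee 7 (Xander): dept_id=2 -> matches Design
All 7 rows appear; 1 has NULL department.

SQL:
SELECT a.name, b.name AS department
FROM employees a
LEFT JOIN departments b ON a.dept_id = b.id

Result:
name   | department
-------+-----------
Rosa   | Sales     
Leo    | Design    
Julia  | Design    
Sam    | NULL      
Carol  | Sales     
Nate   | Sales     
Xander | Design    


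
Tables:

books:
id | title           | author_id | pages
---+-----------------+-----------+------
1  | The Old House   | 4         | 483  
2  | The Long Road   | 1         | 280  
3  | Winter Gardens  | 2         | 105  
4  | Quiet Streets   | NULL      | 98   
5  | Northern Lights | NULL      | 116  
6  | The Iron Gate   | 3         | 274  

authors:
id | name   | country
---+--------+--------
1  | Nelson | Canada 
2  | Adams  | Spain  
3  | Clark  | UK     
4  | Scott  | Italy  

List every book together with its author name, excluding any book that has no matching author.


INNER JOIN keeps only books rows whose author_id matches an id in authors. Walk through each book:
  - book 1 (The Old House): author_id=4 -> matches Scott
  - book 2 (The Long Road): author_id=1 -> matches Nelson
  - book 3 (Winter Gardens): author_id=2 -> matches Adams
  - book 4 (Quiet Streets): author_id=NULL, no match -> dropped
  - book 5 (Northern Lights): author_id=NULL, no match -> dropped
  - book 6 (The Iron Gate): author_id=3 -> matches Clark
So 2 of 6 rows are dropped.

SQL:
SELECT a.title, b.name AS author
FROM books a
INNER JOIN authors b ON a.author_id = b.id

Result:
title          | author
---------------+-------
The Old House  | Scott 
The Long Road  | Nelson
Winter Gardens | Adams 
The Iron Gate  | Clark 


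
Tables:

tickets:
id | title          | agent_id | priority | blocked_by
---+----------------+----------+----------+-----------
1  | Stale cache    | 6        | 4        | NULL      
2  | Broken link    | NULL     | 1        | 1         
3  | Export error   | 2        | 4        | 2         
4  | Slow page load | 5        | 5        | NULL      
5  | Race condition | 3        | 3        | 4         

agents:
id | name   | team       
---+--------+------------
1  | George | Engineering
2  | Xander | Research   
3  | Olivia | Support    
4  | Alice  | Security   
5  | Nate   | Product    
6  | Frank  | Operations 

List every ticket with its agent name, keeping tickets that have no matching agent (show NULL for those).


LEFT JOIN keeps every row from tickets (the left table); where agent_id has no match in agents, the agent columns become NULL. Walk through each ticket:
  - ticket 1 (Stale cache): agent_id=6 -> matches Frank
  - ticket 2 (Broken link): agent_id=NULL, no match -> kept with NULL
  - ticket 3 (Export error): agent_id=2 -> matches Xander
  - ticket 4 (Slow page load): agent_id=5 -> matches Nate
  - ticket 5 (Race condition): agent_id=3 -> matches Olivia
All 5 rows appear; 1 has NULL agent.

SQL:
SELECT a.title, b.name AS agent
FROM tickets a
LEFT JOIN agents b ON a.agent_id = b.id

Result:
title          | agent 
---------------+-------
Stale cache    | Frank 
Broken link    | NULL  
Export error   | Xander
Slow page load | Nate  
Race condition | Olivia


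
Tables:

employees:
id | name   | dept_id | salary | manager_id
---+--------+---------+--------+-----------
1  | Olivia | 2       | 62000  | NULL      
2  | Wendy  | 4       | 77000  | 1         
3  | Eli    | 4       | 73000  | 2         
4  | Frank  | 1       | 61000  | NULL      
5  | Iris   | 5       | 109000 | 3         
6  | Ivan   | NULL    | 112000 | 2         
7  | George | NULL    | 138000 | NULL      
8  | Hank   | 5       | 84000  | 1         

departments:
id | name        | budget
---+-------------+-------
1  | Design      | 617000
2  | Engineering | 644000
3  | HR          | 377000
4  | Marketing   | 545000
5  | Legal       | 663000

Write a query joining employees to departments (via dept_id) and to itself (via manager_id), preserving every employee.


Two LEFT JOINs from the same base table employees: one to departments via dept_id, one to employees itself via manager_id. Both are LEFT so every employee is preserved.
Match against departments:
  - employee 1 (Olivia): dept_id=2 -> matches Engineering
  - employee 2 (Wendy): dept_id=4 -> matches Marketing
  - employee 3 (Eli): dept_id=4 -> matches Marketing
  - employee 4 (Frank): dept_id=1 -> matches Design
  - employee 5 (Iris): dept_id=5 -> matches Legal
  - employee 6 (Ivan): dept_id=NULL, no match -> kept with NULL
  - employee 7 (George): dept_id=NULL, no match -> kept with NULL
  - employee 8 (Hank): dept_id=5 -> matches Legal
Match against employees (self):
  - employee 1 (Olivia): manager_id=NULL -> NULL
  - employee 2 (Wendy): manager_id=1 -> Olivia
  - employee 3 (Eli): manager_id=2 -> Wendy
  - employee 4 (Frank): manager_id=NULL -> NULL
  - employee 5 (Iris): manager_id=3 -> Eli
  - employee 6 (Ivan): manager_id=2 -> Wendy
  - employee 7 (George): manager_id=NULL -> NULL
  - employee 8 (Hank): manager_id=1 -> Olivia

SQL:
SELECT a.name, b.name AS department, c.name AS manager
FROM employees a
LEFT JOIN departments b ON a.dept_id = b.id
LEFT JOIN employees c ON a.manager_id = c.id

Result:
name   | department  | manager
-------+-------------+--------
Olivia | Engineering | NULL   
Wendy  | Marketing   | Olivia 
Eli    | Marketing   | Wendy  
Frank  | Design      | NULL   
Iris   | Legal       | Eli    
Ivan   | NULL        | Wendy  
George | NULL        | NULL   
Hank   | Legal       | Olivia 


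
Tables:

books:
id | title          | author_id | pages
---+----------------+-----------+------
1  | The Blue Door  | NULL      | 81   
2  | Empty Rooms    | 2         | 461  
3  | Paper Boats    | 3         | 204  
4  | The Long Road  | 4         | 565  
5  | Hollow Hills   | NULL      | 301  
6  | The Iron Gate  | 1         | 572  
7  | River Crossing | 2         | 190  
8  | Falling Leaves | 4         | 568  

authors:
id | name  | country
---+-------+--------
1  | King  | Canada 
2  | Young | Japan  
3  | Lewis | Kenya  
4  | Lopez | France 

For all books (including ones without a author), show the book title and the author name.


LEFT JOIN keeps every row from books (the left table); where author_id has no match in authors, the author columns become NULL. Walk through each book:
  - book 1 (The Blue Door): author_id=NULL, no match -> kept with NULL
  - book 2 (Empty Rooms): author_id=2 -> matches Young
  - book 3 (Paper Boats): author_id=3 -> matches Lewis
  - book 4 (The Long Road): author_id=4 -> matches Lopez
  - book 5 (Hollow Hills): author_id=NULL, no match -> kept with NULL
  - book 6 (The Iron Gate): author_id=1 -> matches King
  - book 7 (River Crossing): author_id=2 -> matches Young
  - book 8 (Falling Leaves): author_id=4 -> matches Lopez
All 8 rows appear; 2 have NULL author.

SQL:
SELECT a.title, b.name AS author
FROM books a
LEFT JOIN authors b ON a.author_id = b.id

Result:
title          | author
---------------+-------
The Blue Door  | NULL  
Empty Rooms    | Young 
Paper Boats    | Lewis 
The Long Road  | Lopez 
Hollow Hills   | NULL  
The Iron Gate  | King  
River Crossing | Young 
Falling Leaves | Lopez 


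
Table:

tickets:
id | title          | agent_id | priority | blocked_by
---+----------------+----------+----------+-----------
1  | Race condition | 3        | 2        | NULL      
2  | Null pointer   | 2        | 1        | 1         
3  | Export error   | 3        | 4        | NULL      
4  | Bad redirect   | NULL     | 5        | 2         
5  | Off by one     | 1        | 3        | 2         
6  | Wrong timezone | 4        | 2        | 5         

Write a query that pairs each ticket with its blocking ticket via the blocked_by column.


This is a self-join: tickets is joined to a second copy of itself, matching each row's blocked_by to another row's id. Use LEFT JOIN so rows with blocked_by=NULL are kept.
  - ticket 1 (Race condition): blocked_by=NULL -> NULL
  - ticket 2 (Null pointer): blocked_by=1 -> Race condition
  - ticket 3 (Export error): blocked_by=NULL -> NULL
  - ticket 4 (Bad redirect): blocked_by=2 -> Null pointer
  - ticket 5 (Off by one): blocked_by=2 -> Null pointer
  - ticket 6 (Wrong timezone): blocked_by=5 -> Off by one

SQL:
SELECT a.title AS item, b.title AS blocked_by
FROM tickets a
LEFT JOIN tickets b ON a.blocked_by = b.id

Result:
item           | blocked_by    
---------------+---------------
Race condition | NULL          
Null pointer   | Race condition
Export error   | NULL          
Bad redirect   | Null pointer  
Off by one     | Null pointer  
Wrong timezone | Off by one    


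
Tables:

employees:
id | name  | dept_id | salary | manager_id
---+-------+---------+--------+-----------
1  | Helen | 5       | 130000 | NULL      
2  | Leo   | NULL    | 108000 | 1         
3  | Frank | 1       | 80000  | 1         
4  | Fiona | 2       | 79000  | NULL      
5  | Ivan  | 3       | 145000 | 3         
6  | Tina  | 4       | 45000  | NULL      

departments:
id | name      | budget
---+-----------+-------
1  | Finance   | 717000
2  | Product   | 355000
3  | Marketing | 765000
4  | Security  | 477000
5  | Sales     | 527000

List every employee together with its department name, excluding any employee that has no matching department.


INNER JOIN keeps only employees rows whose dept_id matches an id in departments. Walk through each employee:
  - employee 1 (Helen): dept_id=5 -> matches Sales
  - employee 2 (Leo): dept_id=NULL, no match -> dropped
  - employee 3 (Frank): dept_id=1 -> matches Finance
  - employee 4 (Fiona): dept_id=2 -> matches Product
  - employee 5 (Ivan): dept_id=3 -> matches Marketing
  - employee 6 (Tina): dept_id=4 -> matches Security
So 1 of 6 rows is dropped.

SQL:
SELECT a.name, b.name AS department
FROM employees a
INNER JOIN departments b ON a.dept_id = b.id

Result:
name  | department
------+-----------
Helen | Sales     
Frank | Finance   
Fiona | Product   
Ivan  | Marketing 
Tina  | Security  


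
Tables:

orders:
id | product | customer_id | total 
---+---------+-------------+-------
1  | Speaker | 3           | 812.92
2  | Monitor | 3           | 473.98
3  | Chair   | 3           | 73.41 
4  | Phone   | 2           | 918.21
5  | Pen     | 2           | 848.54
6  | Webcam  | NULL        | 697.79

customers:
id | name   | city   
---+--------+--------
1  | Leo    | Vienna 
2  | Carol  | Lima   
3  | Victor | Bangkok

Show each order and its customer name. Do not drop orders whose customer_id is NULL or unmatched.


LEFT JOIN keeps every row from orders (the left table); where customer_id has no match in customers, the customer columns become NULL. Walk through each order:
  - order 1 (Speaker): customer_id=3 -> matches Victor
  - order 2 (Monitor): customer_id=3 -> matches Victor
  - order 3 (Chair): customer_id=3 -> matches Victor
  - order 4 (Phone): customer_id=2 -> matches Carol
  - order 5 (Pen): customer_id=2 -> matches Carol
  - order 6 (Webcam): customer_id=NULL, no match -> kept with NULL
All 6 rows appear; 1 has NULL customer.

SQL:
SELECT a.product, b.name AS customer
FROM orders a
LEFT JOIN customers b ON a.customer_id = b.id

Result:
product | customer
--------+---------
Speaker | Victor  
Monitor | Victor  
Chair   | Victor  
Phone   | Carol   
Pen     | Carol   
Webcam  | NULL    


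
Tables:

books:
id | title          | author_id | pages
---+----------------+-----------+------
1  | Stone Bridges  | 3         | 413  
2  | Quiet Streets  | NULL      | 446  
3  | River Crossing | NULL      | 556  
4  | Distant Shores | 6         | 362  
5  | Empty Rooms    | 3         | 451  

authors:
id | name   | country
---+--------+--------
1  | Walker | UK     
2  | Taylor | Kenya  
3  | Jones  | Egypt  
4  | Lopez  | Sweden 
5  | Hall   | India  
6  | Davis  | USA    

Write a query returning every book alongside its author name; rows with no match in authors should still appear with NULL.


LEFT JOIN keeps every row from books (the left table); where author_id has no match in authors, the author columns become NULL. Walk through each book:
  - book 1 (Stone Bridges): author_id=3 -> matches Jones
  - book 2 (Quiet Streets): author_id=NULL, no match -> kept with NULL
  - book 3 (River Crossing): author_id=NULL, no match -> kept with NULL
  - book 4 (Distant Shores): author_id=6 -> matches Davis
  - book 5 (Empty Rooms): author_id=3 -> matches Jones
All 5 rows appear; 2 have NULL author.

SQL:
SELECT a.title, b.name AS author
FROM books a
LEFT JOIN authors b ON a.author_id = b.id

Result:
title          | author
---------------+-------
Stone Bridges  | Jones 
Quiet Streets  | NULL  
River Crossing | NULL  
Distant Shores | Davis 
Empty Rooms    | Jones 


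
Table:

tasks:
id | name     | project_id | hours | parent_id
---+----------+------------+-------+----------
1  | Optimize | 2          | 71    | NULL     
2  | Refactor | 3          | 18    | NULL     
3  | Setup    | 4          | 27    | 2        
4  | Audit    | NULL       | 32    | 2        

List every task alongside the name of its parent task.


This is a self-join: tasks is joined to a second copy of itself, matching each row's parent_id to another row's id. Use LEFT JOIN so rows with parent_id=NULL are kept.
  - task 1 (Optimize): parent_id=NULL -> NULL
  - task 2 (Refactor): parent_id=NULL -> NULL
  - task 3 (Setup): parent_id=2 -> Refactor
  - task 4 (Audit): parent_id=2 -> Refactor

SQL:
SELECT a.name AS item, b.name AS parent
FROM tasks a
LEFT JOIN tasks b ON a.parent_id = b.id

Result:
item     | parent  
---------+---------
Optimize | NULL    
Refactor | NULL    
Setup    | Refactor
Audit    | Refactor


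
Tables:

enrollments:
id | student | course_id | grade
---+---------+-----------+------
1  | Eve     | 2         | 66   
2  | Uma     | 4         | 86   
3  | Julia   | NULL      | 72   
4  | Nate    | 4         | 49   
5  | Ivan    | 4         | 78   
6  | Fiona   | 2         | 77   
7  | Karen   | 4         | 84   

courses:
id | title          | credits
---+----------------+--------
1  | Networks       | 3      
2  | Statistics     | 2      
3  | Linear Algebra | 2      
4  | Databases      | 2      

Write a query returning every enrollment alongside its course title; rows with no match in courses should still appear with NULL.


LEFT JOIN keeps every row from enrollments (the left table); where course_id has no match in courses, the course columns become NULL. Walk through each enrollment:
  - enrollment 1 (Eve): course_id=2 -> matches Statistics
  - enrollment 2 (Uma): course_id=4 -> matches Databases
  - enrollment 3 (Julia): course_id=NULL, no match -> kept with NULL
  - enrollment 4 (Nate): course_id=4 -> matches Databases
  - enrollment 5 (Ivan): course_id=4 -> matches Databases
  - enrollment 6 (Fiona): course_id=2 -> matches Statistics
  - enrollment 7 (Karen): course_id=4 -> matches Databases
All 7 rows appear; 1 has NULL course.

SQL:
SELECT a.student, b.title AS course
FROM enrollments a
LEFT JOIN courses b ON a.course_id = b.id

Result:
student | course    
--------+-----------
Eve     | Statistics
Uma     | Databases 
Julia   | NULL      
Nate    | Databases 
Ivan    | Databases 
Fiona   | Statistics
Karen   | Databases 


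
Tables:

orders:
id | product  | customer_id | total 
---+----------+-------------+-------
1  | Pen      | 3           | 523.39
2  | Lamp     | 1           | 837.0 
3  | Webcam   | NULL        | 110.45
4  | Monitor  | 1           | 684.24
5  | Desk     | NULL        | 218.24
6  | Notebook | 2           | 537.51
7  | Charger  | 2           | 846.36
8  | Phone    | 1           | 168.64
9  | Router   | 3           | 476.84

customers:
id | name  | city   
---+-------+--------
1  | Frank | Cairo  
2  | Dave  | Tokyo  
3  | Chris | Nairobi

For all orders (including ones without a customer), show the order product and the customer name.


LEFT JOIN keeps every row from orders (the left table); where customer_id has no match in customers, the customer columns become NULL. Walk through each order:
  - order 1 (Pen): customer_id=3 -> matches Chris
  - order 2 (Lamp): customer_id=1 -> matches Frank
  - order 3 (Webcam): customer_id=NULL, no match -> kept with NULL
  - order 4 (Monitor): customer_id=1 -> matches Frank
  - order 5 (Desk): customer_id=NULL, no match -> kept with NULL
  - order 6 (Notebook): customer_id=2 -> matches Dave
  - order 7 (Charger): customer_id=2 -> matches Dave
  - order 8 (Phone): customer_id=1 -> matches Frank
  - order 9 (Router): customer_id=3 -> matches Chris
All 9 rows appear; 2 have NULL customer.

SQL:
SELECT a.product, b.name AS customer
FROM orders a
LEFT JOIN customers b ON a.customer_id = b.id

Result:
product  | customer
---------+---------
Pen      | Chris   
Lamp     | Frank   
Webcam   | NULL    
Monitor  | Frank   
Desk     | NULL    
Notebook | Dave    
Charger  | Dave    
Phone    | Frank   
Router   | Chris   


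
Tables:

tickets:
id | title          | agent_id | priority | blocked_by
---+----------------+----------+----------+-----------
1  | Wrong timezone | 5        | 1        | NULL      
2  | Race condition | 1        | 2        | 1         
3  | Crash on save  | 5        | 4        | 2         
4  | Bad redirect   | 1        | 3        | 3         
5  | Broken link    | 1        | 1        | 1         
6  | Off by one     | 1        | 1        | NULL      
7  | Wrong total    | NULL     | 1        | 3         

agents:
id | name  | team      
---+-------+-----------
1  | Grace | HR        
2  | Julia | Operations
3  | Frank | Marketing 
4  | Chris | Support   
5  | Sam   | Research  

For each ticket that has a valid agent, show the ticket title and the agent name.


INNER JOIN keeps only tickets rows whose agent_id matches an id in agents. Walk through each ticket:
  - ticket 1 (Wrong timezone): agent_id=5 -> matches Sam
  - ticket 2 (Race condition): agent_id=1 -> matches Grace
  - ticket 3 (Crash on save): agent_id=5 -> matches Sam
  - ticket 4 (Bad redirect): agent_id=1 -> matches Grace
  - ticket 5 (Broken link): agent_id=1 -> matches Grace
  - ticket 6 (Off by one): agent_id=1 -> matches Grace
  - ticket 7 (Wrong total): agent_id=NULL, no match -> dropped
So 1 of 7 rows is dropped.

SQL:
SELECT a.title, b.name AS agent
FROM tickets a
INNER JOIN agents b ON a.agent_id = b.id

Result:
title          | agent
---------------+------
Wrong timezone | Sam  
Race condition | Grace
Crash on save  | Sam  
Bad redirect   | Grace
Broken link    | Grace
Off by one     | Grace


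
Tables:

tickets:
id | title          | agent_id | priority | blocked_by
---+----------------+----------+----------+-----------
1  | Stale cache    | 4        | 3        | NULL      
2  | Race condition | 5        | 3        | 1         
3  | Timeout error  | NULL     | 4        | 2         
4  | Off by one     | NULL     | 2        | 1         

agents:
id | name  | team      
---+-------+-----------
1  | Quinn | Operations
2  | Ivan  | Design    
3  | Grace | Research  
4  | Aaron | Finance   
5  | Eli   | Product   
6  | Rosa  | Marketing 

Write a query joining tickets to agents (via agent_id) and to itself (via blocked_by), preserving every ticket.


Two LEFT JOINs from the same base table tickets: one to agents via agent_id, one to tickets itself via blocked_by. Both are LEFT so every ticket is preserved.
Match against agents:
  - ticket 1 (Stale cache): agent_id=4 -> matches Aaron
  - ticket 2 (Race condition): agent_id=5 -> matches Eli
  - ticket 3 (Timeout error): agent_id=NULL, no match -> kept with NULL
  - ticket 4 (Off by one): agent_id=NULL, no match -> kept with NULL
Match against tickets (self):
  - ticket 1 (Stale cache): blocked_by=NULL -> NULL
  - ticket 2 (Race condition): blocked_by=1 -> Stale cache
  - ticket 3 (Timeout error): blocked_by=2 -> Race condition
  - ticket 4 (Off by one): blocked_by=1 -> Stale cache

SQL:
SELECT a.title, b.name AS agent, c.title AS blocked_by
FROM tickets a
LEFT JOIN agents b ON a.agent_id = b.id
LEFT JOIN tickets c ON a.blocked_by = c.id

Result:
title          | agent | blocked_by    
---------------+-------+---------------
Stale cache    | Aaron | NULL          
Race condition | Eli   | Stale cache   
Timeout error  | NULL  | Race condition
Off by one     | NULL  | Stale cache   


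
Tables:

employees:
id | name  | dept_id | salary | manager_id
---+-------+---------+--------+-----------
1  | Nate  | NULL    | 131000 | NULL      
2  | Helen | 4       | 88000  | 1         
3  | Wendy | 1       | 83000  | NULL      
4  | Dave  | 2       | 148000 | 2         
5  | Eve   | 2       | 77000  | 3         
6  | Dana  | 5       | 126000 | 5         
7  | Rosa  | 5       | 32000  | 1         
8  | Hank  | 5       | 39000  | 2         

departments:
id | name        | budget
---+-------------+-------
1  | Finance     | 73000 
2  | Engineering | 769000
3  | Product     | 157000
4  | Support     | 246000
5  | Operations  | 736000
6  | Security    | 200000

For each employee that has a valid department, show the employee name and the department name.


INNER JOIN keeps only employees rows whose dept_id matches an id in departments. Walk through each employee:
  - employee 1 (Nate): dept_id=NULL, no match -> dropped
  - employee 2 (Helen): dept_id=4 -> matches Support
  - employee 3 (Wendy): dept_id=1 -> matches Finance
  - employee 4 (Dave): dept_id=2 -> matches Engineering
  - employee 5 (Eve): dept_id=2 -> matches Engineering
  - employee 6 (Dana): dept_id=5 -> matches Operations
  - employee 7 (Rosa): dept_id=5 -> matches Operations
  - employee 8 (Hank): dept_id=5 -> matches Operations
So 1 of 8 rows is dropped.

SQL:
SELECT a.name, b.name AS department
FROM employees a
INNER JOIN departments b ON a.dept_id = b.id

Result:
name  | department 
------+------------
Helen | Support    
Wendy | Finance    
Dave  | Engineering
Eve   | Engineering
Dana  | Operations 
Rosa  | Operations 
Hank  | Operations 


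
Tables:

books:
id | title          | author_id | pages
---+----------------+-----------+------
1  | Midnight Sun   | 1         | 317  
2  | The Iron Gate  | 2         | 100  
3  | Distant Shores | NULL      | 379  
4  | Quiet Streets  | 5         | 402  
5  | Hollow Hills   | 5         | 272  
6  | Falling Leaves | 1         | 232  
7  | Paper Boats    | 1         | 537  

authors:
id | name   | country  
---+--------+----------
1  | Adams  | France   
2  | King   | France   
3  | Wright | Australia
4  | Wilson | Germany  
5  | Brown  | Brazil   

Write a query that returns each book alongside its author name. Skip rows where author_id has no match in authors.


INNER JOIN keeps only books rows whose author_id matches an id in authors. Walk through each book:
  - book 1 (Midnight Sun): author_id=1 -> matches Adams
  - book 2 (The Iron Gate): author_id=2 -> matches King
  - book 3 (Distant Shores): author_id=NULL, no match -> dropped
  - book 4 (Quiet Streets): author_id=5 -> matches Brown
  - book 5 (Hollow Hills): author_id=5 -> matches Brown
  - book 6 (Falling Leaves): author_id=1 -> matches Adams
  - book 7 (Paper Boats): author_id=1 -> matches Adams
So 1 of 7 rows is dropped.

SQL:
SELECT a.title, b.name AS author
FROM books a
INNER JOIN authors b ON a.author_id = b.id

Result:
title          | author
---------------+-------
Midnight Sun   | Adams 
The Iron Gate  | King  
Quiet Streets  | Brown 
Hollow Hills   | Brown 
Falling Leaves | Adams 
Paper Boats    | Adams 


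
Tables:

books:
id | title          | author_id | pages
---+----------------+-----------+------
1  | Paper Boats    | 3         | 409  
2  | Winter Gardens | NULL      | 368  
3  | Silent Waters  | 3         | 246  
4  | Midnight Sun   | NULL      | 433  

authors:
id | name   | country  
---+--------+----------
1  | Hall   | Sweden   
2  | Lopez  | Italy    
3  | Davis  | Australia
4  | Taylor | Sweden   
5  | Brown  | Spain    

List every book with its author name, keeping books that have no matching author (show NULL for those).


LEFT JOIN keeps every row from books (the left table); where author_id has no match in authors, the author columns become NULL. Walk through each book:
  - book 1 (Paper Boats): author_id=3 -> matches Davis
  - book 2 (Winter Gardens): author_id=NULL, no match -> kept with NULL
  - book 3 (Silent Waters): author_id=3 -> matches Davis
  - book 4 (Midnight Sun): author_id=NULL, no match -> kept with NULL
All 4 rows appear; 2 have NULL author.

SQL:
SELECT a.title, b.name AS author
FROM books a
LEFT JOIN authors b ON a.author_id = b.id

Result:
title          | author
---------------+-------
Paper Boats    | Davis 
Winter Gardens | NULL  
Silent Waters  | Davis 
Midnight Sun   | NULL  


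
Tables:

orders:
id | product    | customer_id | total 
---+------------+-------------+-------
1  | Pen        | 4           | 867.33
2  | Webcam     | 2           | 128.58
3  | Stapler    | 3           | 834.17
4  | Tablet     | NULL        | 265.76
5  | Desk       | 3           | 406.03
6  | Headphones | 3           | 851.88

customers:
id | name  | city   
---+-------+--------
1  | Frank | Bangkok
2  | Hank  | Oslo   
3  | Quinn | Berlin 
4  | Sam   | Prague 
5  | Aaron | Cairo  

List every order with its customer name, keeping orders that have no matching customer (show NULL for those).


LEFT JOIN keeps every row from orders (the left table); where customer_id has no match in customers, the customer columns become NULL. Walk through each order:
  - order 1 (Pen): customer_id=4 -> matches Sam
  - order 2 (Webcam): customer_id=2 -> matches Hank
  - order 3 (Stapler): customer_id=3 -> matches Quinn
  - order 4 (Tablet): customer_id=NULL, no match -> kept with NULL
  - order 5 (Desk): customer_id=3 -> matches Quinn
  - order 6 (Headphones): customer_id=3 -> matches Quinn
All 6 rows appear; 1 has NULL customer.

SQL:
SELECT a.product, b.name AS customer
FROM orders a
LEFT JOIN customers b ON a.customer_id = b.id

Result:
product    | customer
-----------+---------
Pen        | Sam     
Webcam     | Hank    
Stapler    | Quinn   
Tablet     | NULL    
Desk       | Quinn   
Headphones | Quinn   


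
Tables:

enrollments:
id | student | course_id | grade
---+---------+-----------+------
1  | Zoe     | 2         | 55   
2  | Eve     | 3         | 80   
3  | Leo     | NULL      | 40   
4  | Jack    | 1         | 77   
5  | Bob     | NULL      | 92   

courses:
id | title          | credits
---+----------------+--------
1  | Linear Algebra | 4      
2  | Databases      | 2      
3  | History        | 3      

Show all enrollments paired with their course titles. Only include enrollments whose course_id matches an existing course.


INNER JOIN keeps only enrollments rows whose course_id matches an id in courses. Walk through each enrollment:
  - enrollment 1 (Zoe): course_id=2 -> matches Databases
  - enrollment 2 (Eve): course_id=3 -> matches History
  - enrollment 3 (Leo): course_id=NULL, no match -> dropped
  - enrollment 4 (Jack): course_id=1 -> matches Linear Algebra
  - enrollment 5 (Bob): course_id=NULL, no match -> dropped
So 2 of 5 rows are dropped.

SQL:
SELECT a.student, b.title AS course
FROM enrollments a
INNER JOIN courses b ON a.course_id = b.id

Result:
student | course        
--------+---------------
Zoe     | Databases     
Eve     | History       
Jack    | Linear Algebra


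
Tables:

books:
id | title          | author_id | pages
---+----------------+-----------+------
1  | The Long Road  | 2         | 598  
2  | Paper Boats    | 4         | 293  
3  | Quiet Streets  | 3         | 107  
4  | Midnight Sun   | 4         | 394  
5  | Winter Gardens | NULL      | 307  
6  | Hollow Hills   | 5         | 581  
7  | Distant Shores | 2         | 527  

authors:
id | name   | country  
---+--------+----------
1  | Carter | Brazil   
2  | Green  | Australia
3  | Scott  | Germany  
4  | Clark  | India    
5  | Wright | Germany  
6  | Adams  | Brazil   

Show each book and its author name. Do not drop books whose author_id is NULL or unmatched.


LEFT JOIN keeps every row from books (the left table); where author_id has no match in authors, the author columns become NULL. Walk through each book:
  - book 1 (The Long Road): author_id=2 -> matches Green
  - book 2 (Paper Boats): author_id=4 -> matches Clark
  - book 3 (Quiet Streets): author_id=3 -> matches Scott
  - book 4 (Midnight Sun): author_id=4 -> matches Clark
  - book 5 (Winter Gardens): author_id=NULL, no match -> kept with NULL
  - book 6 (Hollow Hills): author_id=5 -> matches Wright
  - book 7 (Distant Shores): author_id=2 -> matches Green
All 7 rows appear; 1 has NULL author.

SQL:
SELECT a.title, b.name AS author
FROM books a
LEFT JOIN authors b ON a.author_id = b.id

Result:
title          | author
---------------+-------
The Long Road  | Green 
Paper Boats    | Clark 
Quiet Streets  | Scott 
Midnight Sun   | Clark 
Winter Gardens | NULL  
Hollow Hills   | Wright
Distant Shores | Green 


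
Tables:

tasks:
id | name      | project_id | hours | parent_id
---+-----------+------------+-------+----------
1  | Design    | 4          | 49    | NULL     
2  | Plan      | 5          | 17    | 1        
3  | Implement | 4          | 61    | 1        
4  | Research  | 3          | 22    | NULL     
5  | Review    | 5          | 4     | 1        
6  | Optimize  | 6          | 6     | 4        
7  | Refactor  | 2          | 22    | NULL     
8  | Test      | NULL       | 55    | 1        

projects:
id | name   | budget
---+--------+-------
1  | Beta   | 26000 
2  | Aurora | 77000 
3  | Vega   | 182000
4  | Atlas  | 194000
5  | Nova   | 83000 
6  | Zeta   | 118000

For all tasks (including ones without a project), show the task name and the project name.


LEFT JOIN keeps every row from tasks (the left table); where project_id has no match in projects, the project columns become NULL. Walk through each task:
  - task 1 (Design): project_id=4 -> matches Atlas
  - task 2 (Plan): project_id=5 -> matches Nova
  - task 3 (Implement): project_id=4 -> matches Atlas
  - task 4 (Research): project_id=3 -> matches Vega
  - task 5 (Review): project_id=5 -> matches Nova
  - task 6 (Optimize): project_id=6 -> matches Zeta
  - task 7 (Refactor): project_id=2 -> matches Aurora
  - task 8 (Test): project_id=NULL, no match -> kept with NULL
All 8 rows appear; 1 has NULL project.

SQL:
SELECT a.name, b.name AS project
FROM tasks a
LEFT JOIN projects b ON a.project_id = b.id

Result:
name      | project
----------+--------
Design    | Atlas  
Plan      | Nova   
Implement | Atlas  
Research  | Vega   
Review    | Nova   
Optimize  | Zeta   
Refactor  | Aurora 
Test      | NULL   


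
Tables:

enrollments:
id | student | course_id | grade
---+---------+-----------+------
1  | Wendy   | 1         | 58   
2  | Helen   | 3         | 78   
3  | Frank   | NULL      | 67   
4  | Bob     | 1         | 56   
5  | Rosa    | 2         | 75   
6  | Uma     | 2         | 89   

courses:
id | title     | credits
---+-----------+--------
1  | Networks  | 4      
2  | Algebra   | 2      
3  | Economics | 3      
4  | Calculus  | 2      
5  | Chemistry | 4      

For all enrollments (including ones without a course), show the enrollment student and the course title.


LEFT JOIN keeps every row from enrollments (the left table); where course_id has no match in courses, the course columns become NULL. Walk through each enrollment:
  - enrollment 1 (Wendy): course_id=1 -> matches Networks
  - enrollment 2 (Helen): course_id=3 -> matches Economics
  - enrollment 3 (Frank): course_id=NULL, no match -> kept with NULL
  - enrollment 4 (Bob): course_id=1 -> matches Networks
  - enrollment 5 (Rosa): course_id=2 -> matches Algebra
  - enrollment 6 (Uma): course_id=2 -> matches Algebra
All 6 rows appear; 1 has NULL course.

SQL:
SELECT a.student, b.title AS course
FROM enrollments a
LEFT JOIN courses b ON a.course_id = b.id

Result:
student | course   
--------+----------
Wendy   | Networks 
Helen   | Economics
Frank   | NULL     
Bob     | Networks 
Rosa    | Algebra  
Uma     | Algebra  


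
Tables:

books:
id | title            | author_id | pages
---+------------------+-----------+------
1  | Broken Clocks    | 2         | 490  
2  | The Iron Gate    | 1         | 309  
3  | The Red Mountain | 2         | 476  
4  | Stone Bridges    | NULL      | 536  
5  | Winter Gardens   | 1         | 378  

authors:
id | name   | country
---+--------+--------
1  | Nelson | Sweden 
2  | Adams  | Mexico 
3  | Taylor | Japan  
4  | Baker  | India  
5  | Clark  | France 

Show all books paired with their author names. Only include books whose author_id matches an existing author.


INNER JOIN keeps only books rows whose author_id matches an id in authors. Walk through each book:
  - book 1 (Broken Clocks): author_id=2 -> matches Adams
  - book 2 (The Iron Gate): author_id=1 -> matches Nelson
  - book 3 (The Red Mountain): author_id=2 -> matches Adams
  - book 4 (Stone Bridges): author_id=NULL, no match -> dropped
  - book 5 (Winter Gardens): author_id=1 -> matches Nelson
So 1 of 5 rows is dropped.

SQL:
SELECT a.title, b.name AS author
FROM books a
INNER JOIN authors b ON a.author_id = b.id

Result:
title            | author
-----------------+-------
Broken Clocks    | Adams 
The Iron Gate    | Nelson
The Red Mountain | Adams 
Winter Gardens   | Nelson


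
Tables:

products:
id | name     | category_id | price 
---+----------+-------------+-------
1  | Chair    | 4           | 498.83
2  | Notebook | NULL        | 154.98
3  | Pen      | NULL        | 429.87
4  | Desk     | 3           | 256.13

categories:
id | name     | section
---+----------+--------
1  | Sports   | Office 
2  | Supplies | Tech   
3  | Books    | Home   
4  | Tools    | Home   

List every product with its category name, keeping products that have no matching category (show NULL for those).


LEFT JOIN keeps every row from products (the left table); where category_id has no match in categories, the category columns become NULL. Walk through each product:
  - product 1 (Chair): category_id=4 -> matches Tools
  - product 2 (Notebook): category_id=NULL, no match -> kept with NULL
  - product 3 (Pen): category_id=NULL, no match -> kept with NULL
  - product 4 (Desk): category_id=3 -> matches Books
All 4 rows appear; 2 have NULL category.

SQL:
SELECT a.name, b.name AS category
FROM products a
LEFT JOIN categories b ON a.category_id = b.id

Result:
name     | category
---------+---------
Chair    | Tools   
Notebook | NULL    
Pen      | NULL    
Desk     | Books   


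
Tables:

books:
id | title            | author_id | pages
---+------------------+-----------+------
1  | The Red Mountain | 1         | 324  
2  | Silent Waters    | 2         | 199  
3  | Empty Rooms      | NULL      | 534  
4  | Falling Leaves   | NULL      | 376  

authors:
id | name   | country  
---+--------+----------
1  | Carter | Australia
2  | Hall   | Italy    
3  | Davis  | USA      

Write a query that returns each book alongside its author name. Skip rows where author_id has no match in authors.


INNER JOIN keeps only books rows whose author_id matches an id in authors. Walk through each book:
  - book 1 (The Red Mountain): author_id=1 -> matches Carter
  - book 2 (Silent Waters): author_id=2 -> matches Hall
  - book 3 (Empty Rooms): author_id=NULL, no match -> dropped
  - book 4 (Falling Leaves): author_id=NULL, no match -> dropped
So 2 of 4 rows are dropped.

SQL:
SELECT a.title, b.name AS author
FROM books a
INNER JOIN authors b ON a.author_id = b.id

Result:
title            | author
-----------------+-------
The Red Mountain | Carter
Silent Waters    | Hall  


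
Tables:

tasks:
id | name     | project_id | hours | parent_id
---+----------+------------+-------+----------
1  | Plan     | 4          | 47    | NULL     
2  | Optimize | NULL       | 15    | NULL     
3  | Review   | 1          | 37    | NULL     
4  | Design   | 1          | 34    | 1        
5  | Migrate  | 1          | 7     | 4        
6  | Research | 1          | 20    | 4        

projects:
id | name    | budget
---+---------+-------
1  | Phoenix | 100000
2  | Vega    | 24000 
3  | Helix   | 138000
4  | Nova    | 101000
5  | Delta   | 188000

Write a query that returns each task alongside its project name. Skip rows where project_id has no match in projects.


INNER JOIN keeps only tasks rows whose project_id matches an id in projects. Walk through each task:
  - task 1 (Plan): project_id=4 -> matches Nova
  - task 2 (Optimize): project_id=NULL, no match -> dropped
  - task 3 (Review): project_id=1 -> matches Phoenix
  - task 4 (Design): project_id=1 -> matches Phoenix
  - task 5 (Migrate): project_id=1 -> matches Phoenix
  - task 6 (Research): project_id=1 -> matches Phoenix
So 1 of 6 rows is dropped.

SQL:
SELECT a.name, b.name AS project
FROM tasks a
INNER JOIN projects b ON a.project_id = b.id

Result:
name     | project
---------+--------
Plan     | Nova   
Review   | Phoenix
Design   | Phoenix
Migrate  | Phoenix
Research | Phoenix


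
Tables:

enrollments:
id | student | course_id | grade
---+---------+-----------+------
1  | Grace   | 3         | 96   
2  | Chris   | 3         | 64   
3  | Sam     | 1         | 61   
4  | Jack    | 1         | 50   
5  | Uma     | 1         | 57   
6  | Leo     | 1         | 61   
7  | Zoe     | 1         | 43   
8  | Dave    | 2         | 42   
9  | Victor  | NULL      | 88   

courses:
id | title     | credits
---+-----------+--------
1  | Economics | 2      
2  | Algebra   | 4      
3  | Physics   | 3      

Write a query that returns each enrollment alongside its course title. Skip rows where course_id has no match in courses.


INNER JOIN keeps only enrollments rows whose course_id matches an id in courses. Walk through each enrollment:
  - enrollment 1 (Grace): course_id=3 -> matches Physics
  - enrollment 2 (Chris): course_id=3 -> matches Physics
  - enrollment 3 (Sam): course_id=1 -> matches Economics
  - enrollment 4 (Jack): course_id=1 -> matches Economics
  - enrollment 5 (Uma): course_id=1 -> matches Economics
  - enrollment 6 (Leo): course_id=1 -> matches Economics
  - enrollment 7 (Zoe): course_id=1 -> matches Economics
  - enrollment 8 (Dave): course_id=2 -> matches Algebra
  - enrollment 9 (Victor): course_id=NULL, no match -> dropped
So 1 of 9 rows is dropped.

SQL:
SELECT a.student, b.title AS course
FROM enrollments a
INNER JOIN courses b ON a.course_id = b.id

Result:
student | course   
--------+----------
Grace   | Physics  
Chris   | Physics  
Sam     | Economics
Jack    | Economics
Uma     | Economics
Leo     | Economics
Zoe     | Economics
Dave    | Algebra  


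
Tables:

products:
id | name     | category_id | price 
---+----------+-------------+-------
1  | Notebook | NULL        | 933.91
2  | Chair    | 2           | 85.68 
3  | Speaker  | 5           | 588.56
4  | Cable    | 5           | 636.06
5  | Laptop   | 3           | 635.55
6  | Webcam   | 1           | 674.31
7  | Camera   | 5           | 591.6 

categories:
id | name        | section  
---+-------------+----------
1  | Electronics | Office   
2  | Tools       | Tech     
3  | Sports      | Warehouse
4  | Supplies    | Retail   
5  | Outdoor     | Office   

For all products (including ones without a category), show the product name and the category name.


LEFT JOIN keeps every row from products (the left table); where category_id has no match in categories, the category columns become NULL. Walk through each product:
  - product 1 (Notebook): category_id=NULL, no match -> kept with NULL
  - product 2 (Chair): category_id=2 -> matches Tools
  - product 3 (Speaker): category_id=5 -> matches Outdoor
  - product 4 (Cable): category_id=5 -> matches Outdoor
  - product 5 (Laptop): category_id=3 -> matches Sports
  - product 6 (Webcam): category_id=1 -> matches Electronics
  - product 7 (Camera): category_id=5 -> matches Outdoor
All 7 rows appear; 1 has NULL category.

SQL:
SELECT a.name, b.name AS category
FROM products a
LEFT JOIN categories b ON a.category_id = b.id

Result:
name     | category   
---------+------------
Notebook | NULL       
Chair    | Tools      
Speaker  | Outdoor    
Cable    | Outdoor    
Laptop   | Sports     
Webcam   | Electronics
Camera   | Outdoor    
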